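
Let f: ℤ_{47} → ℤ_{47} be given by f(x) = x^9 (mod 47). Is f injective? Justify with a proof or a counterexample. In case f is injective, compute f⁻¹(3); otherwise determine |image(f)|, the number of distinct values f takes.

6

Since 47 is prime, the nonzero elements of ℤ_{47} form a cyclic group of order 46.
As gcd(9, 46) = 1, raising to the 9th power is a bijection on this group: if u^9 ≡ v^9 then (uv^{−1})^9 = 1, and the only element of order dividing gcd(9, 46) = 1 is 1, so u = v.
With f(0) = 0 this makes f injective on all of ℤ_{47}, hence bijective (finite equal-size domain and codomain). In particular f is injective.
Since f is injective, we find the preimage of 3. The inverse of x ↦ x^9 on (ℤ_{47})^× is x ↦ x^41, because 9·41 = 369 = 8·46 + 1 ≡ 1 (mod 46) and x^{46} = 1 for x ≠ 0 (Fermat). So f⁻¹(3) = 3^41 mod 47.
Repeated squaring mod 47: 3^1 ≡ 3, 3^2 ≡ 3² = 9, 3^4 ≡ 9² = 81 ≡ 34, 3^8 ≡ 34² = 1156 ≡ 28, 3^16 ≡ 28² = 784 ≡ 32, 3^32 ≡ 32² = 1024 ≡ 37. Since 41 = 32 + 8 + 1, 3^41 ≡ 37·28·3: 37·28 = 1036 ≡ 2, then 2·3 = 6. So 3^41 ≡ 6 (mod 47).
Hence f⁻¹(3) = 6.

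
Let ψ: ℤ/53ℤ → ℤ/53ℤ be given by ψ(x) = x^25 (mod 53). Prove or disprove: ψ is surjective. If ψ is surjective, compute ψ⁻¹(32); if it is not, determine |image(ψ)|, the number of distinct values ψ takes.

Since 53 is prime, the nonzero elements of ℤ/53ℤ form a cyclic group of order 52.
As gcd(25, 52) = 1, raising to the 25th power is a bijection on this group: if x_1^25 ≡ x_2^25 then (x_1x_2^{−1})^25 = 1, and the only element of order dividing gcd(25, 52) = 1 is 1, so x_1 = x_2.
With ψ(0) = 0 this makes ψ injective on all of ℤ/53ℤ, hence bijective (finite equal-size domain and codomain). In particular ψ is surjective.
Since ψ is surjective, we find the preimage of 32. The inverse of x ↦ x^25 on (ℤ/53ℤ)^× is x ↦ x^25, because 25·25 = 625 = 12·52 + 1 ≡ 1 (mod 52) and x^{52} = 1 for x ≠ 0 (Fermat). So ψ⁻¹(32) = 32^25 mod 53.
Repeated squaring mod 53: 32^1 ≡ 32, 32^2 ≡ 32² = 1024 ≡ 17, 32^4 ≡ 17² = 289 ≡ 24, 32^8 ≡ 24² = 576 ≡ 46, 32^16 ≡ 46² = 2116 ≡ 49. Since 25 = 16 + 8 + 1, 32^25 ≡ 49·46·32: 49·46 = 2254 ≡ 28, then 28·32 = 896 ≡ 48. So 32^25 ≡ 48 (mod 53).
Hence ψ⁻¹(32) = 48.

48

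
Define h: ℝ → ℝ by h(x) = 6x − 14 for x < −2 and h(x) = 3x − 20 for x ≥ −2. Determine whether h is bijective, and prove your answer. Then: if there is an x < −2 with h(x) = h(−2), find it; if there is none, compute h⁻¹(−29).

-5/2

Both pieces are strictly increasing (slopes 6 and 3), so each is injective on its own interval.
The left piece maps (−∞, −2) onto (−∞, −26); the right piece maps [−2, ∞) onto [−26, ∞).
Since −26 = −26, the images partition ℝ: h is injective and surjective, hence bijective.
Because the two images are disjoint, no x < −2 has h(x) = h(−2), so we compute h⁻¹(−29): −29 lies in (−∞, −26), so solve 6x − 14 = −29: x = (−29 + 14)/6 = −5/2.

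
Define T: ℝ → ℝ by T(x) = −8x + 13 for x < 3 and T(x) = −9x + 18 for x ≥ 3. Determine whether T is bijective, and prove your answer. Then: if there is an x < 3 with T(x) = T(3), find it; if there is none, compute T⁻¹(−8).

11/4

Both pieces are strictly decreasing (slopes −8 and −9), so each is injective on its own interval.
The left piece maps (−∞, 3) onto (−11, ∞); the right piece maps [3, ∞) onto (−∞, −9].
These images overlap. In particular T(3) = −9 (right piece), and solving −8x + 13 = −9 on the left piece gives x = 11/4 < 3.
So T(11/4) = T(3) with 11/4 ≠ 3, and T is not injective, hence not bijective. This x = 11/4 is the requested value below 3.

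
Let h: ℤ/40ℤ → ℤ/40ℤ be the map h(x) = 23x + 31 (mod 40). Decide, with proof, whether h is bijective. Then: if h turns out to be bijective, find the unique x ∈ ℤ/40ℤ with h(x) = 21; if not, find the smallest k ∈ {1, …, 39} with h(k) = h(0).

If h(s) = h(t), then 23s ≡ 23t (mod 40). Because gcd(23, 40) = 1, we may cancel 23 to get s ≡ t (mod 40).
We now compute 23⁻¹ mod 40 explicitly. Euclid's algorithm: 40 = 1·23 + 17, 23 = 1·17 + 6, 17 = 2·6 + 5, 6 = 1·5 + 1; back-substituting gives 1 = 7·23 − 4·40, so 23⁻¹ ≡ 7 (mod 40).
For any y ∈ ℤ/40ℤ, x = 7(y − 31) mod 40 satisfies h(x) = 23·7(y − 31) + 31 ≡ y (since 23·7 ≡ 1 mod 40). So every y has a preimage.
Hence h is bijective.
Since h is bijective, we compute h⁻¹(21): solve 23x + 31 ≡ 21 (mod 40), i.e. 23x ≡ 30 (mod 40).
Multiplying by 23⁻¹ = 7 gives x ≡ 7·30 = 210 = 5·40 + 10 ≡ 10 (mod 40).
Check: h(10) = 23·10 + 31 = 261 = 6·40 + 21 ≡ 21 (mod 40).

10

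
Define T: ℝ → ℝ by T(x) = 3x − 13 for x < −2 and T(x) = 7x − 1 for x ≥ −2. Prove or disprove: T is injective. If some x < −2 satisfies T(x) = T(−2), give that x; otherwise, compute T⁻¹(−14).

Both pieces are strictly increasing (slopes 3 and 7), so each is injective on its own interval.
The left piece maps (−∞, −2) onto (−∞, −19); the right piece maps [−2, ∞) onto [−15, ∞).
These images are disjoint, so no value is attained by both pieces. Hence T is injective.
Because the two images are disjoint, no x < −2 has T(x) = T(−2), so we compute T⁻¹(−14): −14 lies in [−15, ∞), so solve 7x − 1 = −14: x = (−14 + 1)/7 = −13/7.

-13/7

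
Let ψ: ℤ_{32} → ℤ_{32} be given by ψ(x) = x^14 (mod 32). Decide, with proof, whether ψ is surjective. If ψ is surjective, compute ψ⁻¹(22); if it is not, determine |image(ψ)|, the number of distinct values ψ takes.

5

ψ(0) = 0^14 = 0.
ψ(2): Repeated squaring mod 32: 2^1 ≡ 2, 2^2 ≡ 2² = 4, 2^4 ≡ 4² = 16, 2^8 ≡ 16² = 256 ≡ 0. Since 14 = 8 + 4 + 2, 2^14 ≡ 0·16·4: 0·16 = 0, then 0·4 = 0. So 2^14 ≡ 0 (mod 32).
So ψ(0) = ψ(2) = 0 while 0 ≠ 2, hence ψ is not injective.
A non-injective map from the 32-element set ℤ_{32} to itself takes at most 31 distinct values, so it cannot be surjective. Thus ψ is not surjective.
Since ψ is not surjective, we determine |image(ψ)|. Computing x^14 mod 32 for each x (by repeated squaring, reducing mod 32 at every step), the values ψ(0), ψ(1), …, ψ(31) are: 0, 1, 0, 25, 0, 9, 0, 17, 0, 17, 0, 9, 0, 25, 0, 1, 0, 1, 0, 25, 0, 9, 0, 17, 0, 17, 0, 9, 0, 25, 0, 1.
The distinct values are {0, 1, 9, 17, 25}; there are 5 of them.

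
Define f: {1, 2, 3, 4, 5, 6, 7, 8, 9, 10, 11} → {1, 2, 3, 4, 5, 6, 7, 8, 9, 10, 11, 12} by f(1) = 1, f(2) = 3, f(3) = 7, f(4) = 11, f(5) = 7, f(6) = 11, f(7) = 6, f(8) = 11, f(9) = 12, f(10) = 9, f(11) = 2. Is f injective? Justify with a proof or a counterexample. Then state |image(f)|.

f(3) = 7 = f(5) with 3 ≠ 5, so f is not injective.
The image of f is {1, 2, 3, 6, 7, 9, 11, 12}, which has 8 elements.

8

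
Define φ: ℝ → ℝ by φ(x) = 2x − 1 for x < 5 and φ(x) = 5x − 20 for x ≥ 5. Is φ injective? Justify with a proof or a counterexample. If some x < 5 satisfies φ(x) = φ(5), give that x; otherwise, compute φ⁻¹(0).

3

Both pieces are strictly increasing (slopes 2 and 5), so each is injective on its own interval.
The left piece maps (−∞, 5) onto (−∞, 9); the right piece maps [5, ∞) onto [5, ∞).
These images overlap. In particular φ(5) = 5 (right piece), and solving 2x − 1 = 5 on the left piece gives x = 3 < 5.
So φ(3) = φ(5) with 3 ≠ 5, and φ is not injective. This x = 3 is the requested value below 5.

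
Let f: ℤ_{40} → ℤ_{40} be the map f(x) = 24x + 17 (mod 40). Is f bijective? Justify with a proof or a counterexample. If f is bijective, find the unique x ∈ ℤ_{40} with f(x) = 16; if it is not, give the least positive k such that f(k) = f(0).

5

We have gcd(24, 40) = 8 > 1. Taking u = 0 and v = 5: f(0) = 17 and f(5) = 24·5 + 17 = 137 ≡ 17 (mod 40).
So f(0) = f(5) while 0 ≠ 5, so f is not injective, hence not bijective.
Since f is not bijective, we find the least positive k with f(k) = f(0): this means 24k ≡ 0 (mod 40), i.e. 40 ∣ 24k. Since gcd(24, 40) = 8, dividing through by 8 this holds exactly when 5 ∣ 3k, and as gcd(3, 5) = 1, exactly when 5 ∣ k.
The smallest positive such k is 5.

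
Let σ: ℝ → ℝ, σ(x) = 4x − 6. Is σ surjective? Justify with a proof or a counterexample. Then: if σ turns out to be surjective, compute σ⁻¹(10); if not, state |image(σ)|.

4

By definition, σ is surjective if every y in the codomain equals σ(x) for some x in the domain.
For any y ∈ ℝ, x = (y + 6)/4 satisfies σ(x) = y.
So σ is surjective.
Since σ is surjective, we compute σ⁻¹(10) = (10 + 6)/4 = 4.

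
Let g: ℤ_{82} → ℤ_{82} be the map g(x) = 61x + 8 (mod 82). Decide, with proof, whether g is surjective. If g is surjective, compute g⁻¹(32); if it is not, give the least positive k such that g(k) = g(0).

Since gcd(61, 82) = 1, 61 is invertible modulo 82. Euclid's algorithm: 82 = 1·61 + 21, 61 = 2·21 + 19, 21 = 1·19 + 2, 19 = 9·2 + 1; back-substituting gives 1 = 39·61 − 29·82, so 61⁻¹ ≡ 39 (mod 82).
Then y ↦ 39(y − 8) is a two-sided inverse to g, so every y ∈ ℤ_{82} has a preimage.
Therefore g is surjective.
Since g is surjective, we find g⁻¹(32): we need 61x ≡ 32 − 8 ≡ 24 (mod 82). Using 61⁻¹ = 39: x ≡ 39·24 = 936 = 11·82 + 34, so x = 34.
Check: g(34) = 61·34 + 8 = 2082 = 25·82 + 32 ≡ 32 (mod 82).

34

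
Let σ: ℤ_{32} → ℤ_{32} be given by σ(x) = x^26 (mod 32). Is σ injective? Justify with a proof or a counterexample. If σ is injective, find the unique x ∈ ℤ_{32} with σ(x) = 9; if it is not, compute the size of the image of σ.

5

σ(0) = 0^26 = 0.
σ(2): Repeated squaring mod 32: 2^1 ≡ 2, 2^2 ≡ 2² = 4, 2^4 ≡ 4² = 16, 2^8 ≡ 16² = 256 ≡ 0, 2^16 ≡ 0² = 0. Since 26 = 16 + 8 + 2, 2^26 ≡ 0·0·4: 0·0 = 0, then 0·4 = 0. So 2^26 ≡ 0 (mod 32).
So σ(0) = σ(2) = 0 while 0 ≠ 2, thus σ is not injective.
Since σ is not injective, we determine |image(σ)|. Computing x^26 mod 32 for each x (by repeated squaring, reducing mod 32 at every step), the values σ(0), σ(1), …, σ(31) are: 0, 1, 0, 9, 0, 25, 0, 17, 0, 17, 0, 25, 0, 9, 0, 1, 0, 1, 0, 9, 0, 25, 0, 17, 0, 17, 0, 25, 0, 9, 0, 1.
The distinct values are {0, 1, 9, 17, 25}; there are 5 of them.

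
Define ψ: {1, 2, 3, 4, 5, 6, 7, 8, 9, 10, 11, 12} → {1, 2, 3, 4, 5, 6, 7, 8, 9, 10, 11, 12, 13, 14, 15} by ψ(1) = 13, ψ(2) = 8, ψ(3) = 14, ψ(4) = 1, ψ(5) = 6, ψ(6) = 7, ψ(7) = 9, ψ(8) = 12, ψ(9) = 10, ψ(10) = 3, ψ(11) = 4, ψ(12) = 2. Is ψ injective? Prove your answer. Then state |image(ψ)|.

The values ψ(1), …, ψ(12) are 13, 8, 14, 1, 6, 7, 9, 12, 10, 3, 4, 2 — all distinct.
So ψ(s) = ψ(t) only when s = t, and ψ is injective.
The image of ψ is {1, 2, 3, 4, 6, 7, 8, 9, 10, 12, 13, 14}, which has 12 elements.

12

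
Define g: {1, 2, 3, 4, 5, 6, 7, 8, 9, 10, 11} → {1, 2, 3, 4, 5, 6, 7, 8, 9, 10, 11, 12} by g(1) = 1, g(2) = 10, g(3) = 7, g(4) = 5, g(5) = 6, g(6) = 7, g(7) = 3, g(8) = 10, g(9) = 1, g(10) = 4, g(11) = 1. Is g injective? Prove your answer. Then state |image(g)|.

g(3) = 7 = g(6) with 3 ≠ 6, so g is not injective.
The image of g is {1, 3, 4, 5, 6, 7, 10}, which has 7 elements.

7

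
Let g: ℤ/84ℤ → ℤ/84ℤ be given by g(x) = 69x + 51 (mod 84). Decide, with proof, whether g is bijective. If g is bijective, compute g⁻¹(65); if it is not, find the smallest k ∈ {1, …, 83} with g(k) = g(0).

We have gcd(69, 84) = 3 > 1. Taking a = 0 and b = 28: g(0) = 51 and g(28) = 69·28 + 51 = 1983 ≡ 51 (mod 84).
So g(0) = g(28) while 0 ≠ 28, hence g is not injective, hence not bijective.
Since g is not bijective, we find the least positive k with g(k) = g(0): this means 69k ≡ 0 (mod 84), i.e. 84 ∣ 69k. Since gcd(69, 84) = 3, dividing through by 3 this holds exactly when 28 ∣ 23k, and as gcd(23, 28) = 1, exactly when 28 ∣ k.
The smallest positive such k is 28.

28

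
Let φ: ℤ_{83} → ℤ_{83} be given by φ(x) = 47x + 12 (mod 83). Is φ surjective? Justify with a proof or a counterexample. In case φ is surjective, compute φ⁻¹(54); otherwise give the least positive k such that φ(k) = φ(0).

Recall that surjectivity means every element of the codomain has a preimage under φ.
Since gcd(47, 83) = 1, 47 is invertible modulo 83. Euclid's algorithm: 83 = 1·47 + 36, 47 = 1·36 + 11, 36 = 3·11 + 3, 11 = 3·3 + 2, 3 = 1·2 + 1; back-substituting gives 1 = 53·47 − 30·83, so 47⁻¹ ≡ 53 (mod 83).
For any y ∈ ℤ_{83}, x = 53(y − 12) mod 83 satisfies φ(x) = 47·53(y − 12) + 12 ≡ y (since 47·53 ≡ 1 mod 83). So every y has a preimage.
Therefore φ is surjective.
Since φ is surjective, we find φ⁻¹(54): we need 47x ≡ 54 − 12 ≡ 42 (mod 83). Using 47⁻¹ = 53: x ≡ 53·42 = 2226 = 26·83 + 68, so x = 68.
Check: φ(68) = 47·68 + 12 = 3208 = 38·83 + 54 ≡ 54 (mod 83).

68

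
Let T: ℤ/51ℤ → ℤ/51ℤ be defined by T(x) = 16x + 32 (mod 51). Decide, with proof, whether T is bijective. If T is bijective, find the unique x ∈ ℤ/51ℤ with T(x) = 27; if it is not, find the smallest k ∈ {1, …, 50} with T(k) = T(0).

22

If T(a) = T(b), then 16a ≡ 16b (mod 51). Because gcd(16, 51) = 1, we may cancel 16 to get a ≡ b (mod 51).
We now compute 16⁻¹ mod 51 explicitly. Euclid's algorithm: 51 = 3·16 + 3, 16 = 5·3 + 1; back-substituting gives 1 = 16·16 − 5·51, so 16⁻¹ ≡ 16 (mod 51).
Then y ↦ 16(y − 32) is a two-sided inverse to T, so every y ∈ ℤ/51ℤ has a preimage.
Thus T is bijective.
Since T is bijective, we compute T⁻¹(27): solve 16x + 32 ≡ 27 (mod 51), i.e. 16x ≡ 46 (mod 51).
Multiplying by 16⁻¹ = 16 gives x ≡ 16·46 = 736 = 14·51 + 22 ≡ 22 (mod 51).
Check: T(22) = 16·22 + 32 = 384 = 7·51 + 27 ≡ 27 (mod 51).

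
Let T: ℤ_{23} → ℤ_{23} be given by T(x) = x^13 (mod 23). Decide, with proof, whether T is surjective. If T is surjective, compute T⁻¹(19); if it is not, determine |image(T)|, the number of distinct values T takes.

21

Since 23 is prime, the nonzero elements of ℤ_{23} form a cyclic group of order 22.
As gcd(13, 22) = 1, raising to the 13th power is a bijection on this group: if u^13 ≡ v^13 then (uv^{−1})^13 = 1, and the only element of order dividing gcd(13, 22) = 1 is 1, so u = v.
With T(0) = 0 this makes T injective on all of ℤ_{23}, hence bijective (finite equal-size domain and codomain). In particular T is surjective.
Since T is surjective, we find the preimage of 19. The inverse of x ↦ x^13 on (ℤ_{23})^× is x ↦ x^17, because 13·17 = 221 = 10·22 + 1 ≡ 1 (mod 22) and x^{22} = 1 for x ≠ 0 (Fermat). So T⁻¹(19) = 19^17 mod 23.
Repeated squaring mod 23: 19^1 ≡ 19, 19^2 ≡ 19² = 361 ≡ 16, 19^4 ≡ 16² = 256 ≡ 3, 19^8 ≡ 3² = 9, 19^16 ≡ 9² = 81 ≡ 12. Since 17 = 16 + 1, 19^17 ≡ 12·19: 12·19 = 228 ≡ 21. So 19^17 ≡ 21 (mod 23).
Hence T⁻¹(19) = 21.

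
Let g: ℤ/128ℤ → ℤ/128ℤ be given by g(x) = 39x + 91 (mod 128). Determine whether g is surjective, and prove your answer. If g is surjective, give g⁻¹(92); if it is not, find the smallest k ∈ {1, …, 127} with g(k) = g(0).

By definition, surjectivity means every element of the codomain has a preimage under g.
Since gcd(39, 128) = 1, 39 is invertible modulo 128. Euclid's algorithm: 128 = 3·39 + 11, 39 = 3·11 + 6, 11 = 1·6 + 5, 6 = 1·5 + 1; back-substituting gives 1 = 23·39 − 7·128, so 39⁻¹ ≡ 23 (mod 128).
Then y ↦ 23(y − 91) is a two-sided inverse to g, so every y ∈ ℤ/128ℤ has a preimage.
So g is surjective.
Since g is surjective, we compute g⁻¹(92): solve 39x + 91 ≡ 92 (mod 128), i.e. 39x ≡ 1 (mod 128).
Multiplying by 39⁻¹ = 23 gives x ≡ 23·1 = 23 ≡ 23 (mod 128).
Check: g(23) = 39·23 + 91 = 988 = 7·128 + 92 ≡ 92 (mod 128).

23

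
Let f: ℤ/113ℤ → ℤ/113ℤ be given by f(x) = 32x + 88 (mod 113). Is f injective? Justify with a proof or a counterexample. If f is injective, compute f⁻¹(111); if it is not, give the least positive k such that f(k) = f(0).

Suppose f(u) = f(v) in ℤ/113ℤ. Then 32u + 88 ≡ 32v + 88 (mod 113), thus 32(u − v) ≡ 0 (mod 113).
Since gcd(32, 113) = 1, 32 is invertible modulo 113, so u − v ≡ 0 (mod 113), i.e. u = v.
Hence f is injective.
We now compute 32⁻¹ mod 113 explicitly. Euclid's algorithm: 113 = 3·32 + 17, 32 = 1·17 + 15, 17 = 1·15 + 2, 15 = 7·2 + 1; back-substituting gives 1 = 53·32 − 15·113, so 32⁻¹ ≡ 53 (mod 113).
Since f is injective, we compute f⁻¹(111): solve 32x + 88 ≡ 111 (mod 113), i.e. 32x ≡ 23 (mod 113).
Multiplying by 32⁻¹ = 53 gives x ≡ 53·23 = 1219 = 10·113 + 89 ≡ 89 (mod 113).
Check: f(89) = 32·89 + 88 = 2936 = 25·113 + 111 ≡ 111 (mod 113).

89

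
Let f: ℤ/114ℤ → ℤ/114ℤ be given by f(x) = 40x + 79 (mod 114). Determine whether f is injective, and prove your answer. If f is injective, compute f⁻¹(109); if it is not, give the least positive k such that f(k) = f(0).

By definition, injectivity means: for all a, b in the domain, f(a) = f(b) implies a = b.
We have gcd(40, 114) = 2 > 1. Taking a = 0 and b = 57: f(0) = 79 and f(57) = 40·57 + 79 = 2359 ≡ 79 (mod 114).
So f(0) = f(57) while 0 ≠ 57, therefore f is not injective.
Since f is not injective, we find the least positive k with f(k) = f(0): this means 40k ≡ 0 (mod 114), i.e. 114 ∣ 40k. Since gcd(40, 114) = 2, dividing through by 2 this holds exactly when 57 ∣ 20k, and as gcd(20, 57) = 1, exactly when 57 ∣ k.
The smallest positive such k is 57.

57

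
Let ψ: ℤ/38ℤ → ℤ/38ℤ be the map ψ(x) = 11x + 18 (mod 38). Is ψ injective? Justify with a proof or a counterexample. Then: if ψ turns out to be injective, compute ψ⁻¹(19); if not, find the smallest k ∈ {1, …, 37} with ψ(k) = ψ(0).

If ψ(u) = ψ(v), then 11u ≡ 11v (mod 38). Because gcd(11, 38) = 1, we may cancel 11 to get u ≡ v (mod 38).
Therefore ψ is injective.
We now compute 11⁻¹ mod 38 explicitly. Euclid's algorithm: 38 = 3·11 + 5, 11 = 2·5 + 1; back-substituting gives 1 = 7·11 − 2·38, so 11⁻¹ ≡ 7 (mod 38).
Since ψ is injective, we compute ψ⁻¹(19): solve 11x + 18 ≡ 19 (mod 38), i.e. 11x ≡ 1 (mod 38).
Multiplying by 11⁻¹ = 7 gives x ≡ 7·1 = 7 ≡ 7 (mod 38).
Check: ψ(7) = 11·7 + 18 = 95 = 2·38 + 19 ≡ 19 (mod 38).

7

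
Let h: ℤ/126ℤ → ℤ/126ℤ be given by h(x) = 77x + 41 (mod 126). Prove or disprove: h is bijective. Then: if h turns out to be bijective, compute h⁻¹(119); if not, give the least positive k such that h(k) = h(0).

18

We have gcd(77, 126) = 7 > 1. Taking s = 0 and t = 18: h(0) = 41 and h(18) = 77·18 + 41 = 1427 ≡ 41 (mod 126).
So h(0) = h(18) while 0 ≠ 18, hence h is not injective, hence not bijective.
Since h is not bijective, we find the least positive k with h(k) = h(0): this means 77k ≡ 0 (mod 126), i.e. 126 ∣ 77k. Since gcd(77, 126) = 7, dividing through by 7 this holds exactly when 18 ∣ 11k, and as gcd(11, 18) = 1, exactly when 18 ∣ k.
The smallest positive such k is 18.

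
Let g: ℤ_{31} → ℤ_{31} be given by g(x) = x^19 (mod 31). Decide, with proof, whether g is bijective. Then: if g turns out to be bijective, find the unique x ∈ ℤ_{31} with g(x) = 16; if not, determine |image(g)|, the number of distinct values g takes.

2

Since 31 is prime, the nonzero elements of ℤ_{31} form a cyclic group of order 30.
As gcd(19, 30) = 1, raising to the 19th power is a bijection on this group: if x_1^19 ≡ x_2^19 then (x_1x_2^{−1})^19 = 1, and the only element of order dividing gcd(19, 30) = 1 is 1, so x_1 = x_2.
With g(0) = 0 this makes g injective on all of ℤ_{31}, hence bijective (finite equal-size domain and codomain). In particular g is bijective.
Since g is bijective, we find the preimage of 16. The inverse of x ↦ x^19 on (ℤ_{31})^× is x ↦ x^19, because 19·19 = 361 = 12·30 + 1 ≡ 1 (mod 30) and x^{30} = 1 for x ≠ 0 (Fermat). So g⁻¹(16) = 16^19 mod 31.
Repeated squaring mod 31: 16^1 ≡ 16, 16^2 ≡ 16² = 256 ≡ 8, 16^4 ≡ 8² = 64 ≡ 2, 16^8 ≡ 2² = 4, 16^16 ≡ 4² = 16. Since 19 = 16 + 2 + 1, 16^19 ≡ 16·8·16: 16·8 = 128 ≡ 4, then 4·16 = 64 ≡ 2. So 16^19 ≡ 2 (mod 31).
Hence g⁻¹(16) = 2.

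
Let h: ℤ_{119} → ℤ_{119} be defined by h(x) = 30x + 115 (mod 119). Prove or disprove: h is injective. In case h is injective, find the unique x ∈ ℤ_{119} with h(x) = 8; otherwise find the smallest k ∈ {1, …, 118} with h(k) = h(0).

48

Recall: h is injective if h(s) = h(t) implies s = t.
If h(s) = h(t), then 30s ≡ 30t (mod 119). Because gcd(30, 119) = 1, we may cancel 30 to get s ≡ t (mod 119).
Thus h is injective.
We now compute 30⁻¹ mod 119 explicitly. Euclid's algorithm: 119 = 3·30 + 29, 30 = 1·29 + 1; back-substituting gives 1 = 4·30 − 1·119, so 30⁻¹ ≡ 4 (mod 119).
Since h is injective, we compute h⁻¹(8): solve 30x + 115 ≡ 8 (mod 119), i.e. 30x ≡ 12 (mod 119).
Multiplying by 30⁻¹ = 4 gives x ≡ 4·12 = 48 ≡ 48 (mod 119).
Check: h(48) = 30·48 + 115 = 1555 = 13·119 + 8 ≡ 8 (mod 119).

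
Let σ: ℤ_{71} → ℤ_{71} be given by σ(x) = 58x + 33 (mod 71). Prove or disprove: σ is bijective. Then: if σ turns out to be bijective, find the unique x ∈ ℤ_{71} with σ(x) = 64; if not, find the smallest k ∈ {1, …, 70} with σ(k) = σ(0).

14

If σ(a) = σ(b), then 58a ≡ 58b (mod 71). Because gcd(58, 71) = 1, we may cancel 58 to get a ≡ b (mod 71).
We now compute 58⁻¹ mod 71 explicitly. Euclid's algorithm: 71 = 1·58 + 13, 58 = 4·13 + 6, 13 = 2·6 + 1; back-substituting gives 1 = 60·58 − 49·71, so 58⁻¹ ≡ 60 (mod 71).
For any y ∈ ℤ_{71}, x = 60(y − 33) mod 71 satisfies σ(x) = 58·60(y − 33) + 33 ≡ y (since 58·60 ≡ 1 mod 71). So every y has a preimage.
So σ is bijective.
Since σ is bijective, we compute σ⁻¹(64): solve 58x + 33 ≡ 64 (mod 71), i.e. 58x ≡ 31 (mod 71).
Multiplying by 58⁻¹ = 60 gives x ≡ 60·31 = 1860 = 26·71 + 14 ≡ 14 (mod 71).
Check: σ(14) = 58·14 + 33 = 845 = 11·71 + 64 ≡ 64 (mod 71).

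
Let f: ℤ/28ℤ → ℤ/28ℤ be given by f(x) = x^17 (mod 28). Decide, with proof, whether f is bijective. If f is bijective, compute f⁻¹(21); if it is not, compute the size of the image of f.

21

f(0) = 0^17 = 0.
f(14): Repeated squaring mod 28: 14^1 ≡ 14, 14^2 ≡ 14² = 196 ≡ 0, 14^4 ≡ 0² = 0, 14^8 ≡ 0² = 0, 14^16 ≡ 0² = 0. Since 17 = 16 + 1, 14^17 ≡ 0·14: 0·14 = 0. So 14^17 ≡ 0 (mod 28).
So f(0) = f(14) = 0 while 0 ≠ 14, therefore f is not injective, hence not bijective.
Since f is not bijective, we determine |image(f)|. Computing x^17 mod 28 for each x (by repeated squaring, reducing mod 28 at every step), the values f(0), f(1), …, f(27) are: 0, 1, 4, 19, 16, 17, 20, 7, 8, 25, 12, 23, 24, 13, 0, 15, 4, 5, 16, 3, 20, 21, 8, 11, 12, 9, 24, 27.
The distinct values are {0, 1, 3, 4, 5, 7, 8, 9, 11, 12, 13, 15, 16, 17, 19, 20, 21, 23, 24, 25, 27}; there are 21 of them.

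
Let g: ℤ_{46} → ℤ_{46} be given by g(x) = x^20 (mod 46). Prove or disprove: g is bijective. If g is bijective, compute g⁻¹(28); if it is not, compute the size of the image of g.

g(22): Repeated squaring mod 46: 22^1 ≡ 22, 22^2 ≡ 22² = 484 ≡ 24, 22^4 ≡ 24² = 576 ≡ 24, 22^8 ≡ 24² = 576 ≡ 24, 22^16 ≡ 24² = 576 ≡ 24. Since 20 = 16 + 4, 22^20 ≡ 24·24: 24·24 = 576 ≡ 24. So 22^20 ≡ 24 (mod 46).
g(24): Repeated squaring mod 46: 24^1 ≡ 24, 24^2 ≡ 24² = 576 ≡ 24, 24^4 ≡ 24² = 576 ≡ 24, 24^8 ≡ 24² = 576 ≡ 24, 24^16 ≡ 24² = 576 ≡ 24. Since 20 = 16 + 4, 24^20 ≡ 24·24: 24·24 = 576 ≡ 24. So 24^20 ≡ 24 (mod 46).
So g(22) = g(24) = 24 while 22 ≠ 24, so g is not injective, hence not bijective.
Since g is not bijective, we determine |image(g)|. Computing x^20 mod 46 for each x (by repeated squaring, reducing mod 46 at every step), the values g(0), g(1), …, g(45) are: 0, 1, 6, 41, 36, 35, 16, 31, 32, 25, 26, 27, 4, 3, 2, 9, 8, 39, 12, 13, 18, 29, 24, 23, 24, 29, 18, 13, 12, 39, 8, 9, 2, 3, 4, 27, 26, 25, 32, 31, 16, 35, 36, 41, 6, 1.
The distinct values are {0, 1, 2, 3, 4, 6, 8, 9, 12, 13, 16, 18, 23, 24, 25, 26, 27, 29, 31, 32, 35, 36, 39, 41}; there are 24 of them.

24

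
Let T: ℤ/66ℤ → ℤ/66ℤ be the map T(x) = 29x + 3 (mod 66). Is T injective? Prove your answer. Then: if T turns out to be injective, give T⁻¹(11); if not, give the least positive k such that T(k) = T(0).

Recall: injectivity means: for all s, t in the domain, T(s) = T(t) implies s = t.
Suppose T(s) = T(t) in ℤ/66ℤ. Then 29s + 3 ≡ 29t + 3 (mod 66), so 29(s − t) ≡ 0 (mod 66).
Since gcd(29, 66) = 1, 29 is invertible modulo 66, hence s − t ≡ 0 (mod 66), i.e. s = t.
Thus T is injective.
We now compute 29⁻¹ mod 66 explicitly. Euclid's algorithm: 66 = 2·29 + 8, 29 = 3·8 + 5, 8 = 1·5 + 3, 5 = 1·3 + 2, 3 = 1·2 + 1; back-substituting gives 1 = 41·29 − 18·66, so 29⁻¹ ≡ 41 (mod 66).
Since T is injective, we find T⁻¹(11): we need 29x ≡ 11 − 3 ≡ 8 (mod 66). Using 29⁻¹ = 41: x ≡ 41·8 = 328 = 4·66 + 64, so x = 64.
Check: T(64) = 29·64 + 3 = 1859 = 28·66 + 11 ≡ 11 (mod 66).

64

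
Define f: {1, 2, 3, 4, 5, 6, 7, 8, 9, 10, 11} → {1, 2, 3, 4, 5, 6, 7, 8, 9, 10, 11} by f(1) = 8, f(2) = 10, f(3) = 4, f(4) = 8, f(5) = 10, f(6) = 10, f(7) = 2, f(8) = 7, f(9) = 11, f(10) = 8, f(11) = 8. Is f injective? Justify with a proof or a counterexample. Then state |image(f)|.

f(1) = 8 = f(4) with 1 ≠ 4, so f is not injective.
The image of f is {2, 4, 7, 8, 10, 11}, which has 6 elements.

6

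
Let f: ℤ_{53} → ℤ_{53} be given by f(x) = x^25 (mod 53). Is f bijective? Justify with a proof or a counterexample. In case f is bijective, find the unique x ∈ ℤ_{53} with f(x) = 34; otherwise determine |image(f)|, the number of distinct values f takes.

Since 53 is prime, the nonzero elements of ℤ_{53} form a cyclic group of order 52.
As gcd(25, 52) = 1, raising to the 25th power is a bijection on this group: if s^25 ≡ t^25 then (st^{−1})^25 = 1, and the only element of order dividing gcd(25, 52) = 1 is 1, so s = t.
With f(0) = 0 this makes f injective on all of ℤ_{53}, hence bijective (finite equal-size domain and codomain). In particular f is bijective.
Since f is bijective, we find the preimage of 34. The inverse of x ↦ x^25 on (ℤ_{53})^× is x ↦ x^25, because 25·25 = 625 = 12·52 + 1 ≡ 1 (mod 52) and x^{52} = 1 for x ≠ 0 (Fermat). So f⁻¹(34) = 34^25 mod 53.
Repeated squaring mod 53: 34^1 ≡ 34, 34^2 ≡ 34² = 1156 ≡ 43, 34^4 ≡ 43² = 1849 ≡ 47, 34^8 ≡ 47² = 2209 ≡ 36, 34^16 ≡ 36² = 1296 ≡ 24. Since 25 = 16 + 8 + 1, 34^25 ≡ 24·36·34: 24·36 = 864 ≡ 16, then 16·34 = 544 ≡ 14. So 34^25 ≡ 14 (mod 53).
Hence f⁻¹(34) = 14.

14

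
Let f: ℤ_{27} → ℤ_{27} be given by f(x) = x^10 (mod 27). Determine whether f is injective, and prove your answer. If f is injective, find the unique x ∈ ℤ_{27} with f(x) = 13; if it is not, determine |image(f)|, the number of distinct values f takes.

10

f(0) = 0^10 = 0.
f(3): Repeated squaring mod 27: 3^1 ≡ 3, 3^2 ≡ 3² = 9, 3^4 ≡ 9² = 81 ≡ 0, 3^8 ≡ 0² = 0. Since 10 = 8 + 2, 3^10 ≡ 0·9: 0·9 = 0. So 3^10 ≡ 0 (mod 27).
So f(0) = f(3) = 0 while 0 ≠ 3, so f is not injective.
Since f is not injective, we determine |image(f)|. Computing x^10 mod 27 for each x (by repeated squaring, reducing mod 27 at every step), the values f(0), f(1), …, f(26) are: 0, 1, 25, 0, 4, 22, 0, 7, 19, 0, 10, 16, 0, 13, 13, 0, 16, 10, 0, 19, 7, 0, 22, 4, 0, 25, 1.
The distinct values are {0, 1, 4, 7, 10, 13, 16, 19, 22, 25}; there are 10 of them.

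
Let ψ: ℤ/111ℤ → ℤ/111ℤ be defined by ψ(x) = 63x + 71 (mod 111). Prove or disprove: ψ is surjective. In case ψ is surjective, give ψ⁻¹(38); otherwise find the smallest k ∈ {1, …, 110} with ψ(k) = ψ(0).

Recall: surjectivity means every element of the codomain has a preimage under ψ.
Since gcd(63, 111) = 3, we have 63x ≡ 0 (mod 3) for all x, so ψ(x) ≡ 2 (mod 3).
But 0 ≢ 2 (mod 3), so 0 ∈ ℤ/111ℤ has no preimage. Hence ψ is not surjective.
Since ψ is not surjective, we find the least positive k with ψ(k) = ψ(0): this means 63k ≡ 0 (mod 111), i.e. 111 ∣ 63k. Since gcd(63, 111) = 3, dividing through by 3 this holds exactly when 37 ∣ 21k, and as gcd(21, 37) = 1, exactly when 37 ∣ k.
The smallest positive such k is 37.

37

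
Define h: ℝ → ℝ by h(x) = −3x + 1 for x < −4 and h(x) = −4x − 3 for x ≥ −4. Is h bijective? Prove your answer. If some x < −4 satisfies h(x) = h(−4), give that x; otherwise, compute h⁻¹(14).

Both pieces are strictly decreasing (slopes −3 and −4), so each is injective on its own interval.
The left piece maps (−∞, −4) onto (13, ∞); the right piece maps [−4, ∞) onto (−∞, 13].
Since 13 = 13, the images partition ℝ: h is injective and surjective, hence bijective.
Because the two images are disjoint, no x < −4 has h(x) = h(−4), so we compute h⁻¹(14): 14 lies in (13, ∞), so solve −3x + 1 = 14: x = (14 − 1)/(−3) = −13/3.

-13/3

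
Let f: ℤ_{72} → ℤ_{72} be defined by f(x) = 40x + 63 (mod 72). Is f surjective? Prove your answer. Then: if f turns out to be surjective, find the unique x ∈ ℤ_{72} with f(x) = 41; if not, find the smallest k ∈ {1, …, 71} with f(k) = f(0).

By definition, f is surjective if every y in the codomain equals f(x) for some x in the domain.
Since gcd(40, 72) = 8, we have 40x ≡ 0 (mod 8) for all x, so f(x) ≡ 7 (mod 8).
But 0 ≢ 7 (mod 8), so 0 ∈ ℤ_{72} has no preimage. Hence f is not surjective.
Since f is not surjective, we find the least positive k with f(k) = f(0): this means 40k ≡ 0 (mod 72), i.e. 72 ∣ 40k. Since gcd(40, 72) = 8, dividing through by 8 this holds exactly when 9 ∣ 5k, and as gcd(5, 9) = 1, exactly when 9 ∣ k.
The smallest positive such k is 9.

9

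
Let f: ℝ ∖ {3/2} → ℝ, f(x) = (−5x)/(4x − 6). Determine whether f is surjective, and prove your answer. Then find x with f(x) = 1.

If f(x) = −5/4, cross-multiplying gives 4(−5x) = −5(4x − 6), which simplifies to 0 = 30 — false.  So −5/4 has no preimage and f is not surjective.
Solving f(x) = 1: cross-multiplying gives −5x = 1(4x − 6), which rearranges to −9x = −6, so x = 2/3.

2/3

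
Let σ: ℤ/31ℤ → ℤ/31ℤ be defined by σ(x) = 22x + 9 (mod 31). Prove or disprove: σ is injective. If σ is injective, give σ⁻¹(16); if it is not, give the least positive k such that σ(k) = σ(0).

13

Recall: σ is injective if σ(x_1) = σ(x_2) implies x_1 = x_2.
If σ(x_1) = σ(x_2), then 22x_1 ≡ 22x_2 (mod 31). Because gcd(22, 31) = 1, we may cancel 22 to get x_1 ≡ x_2 (mod 31).
So σ is injective.
We now compute 22⁻¹ mod 31 explicitly. Euclid's algorithm: 31 = 1·22 + 9, 22 = 2·9 + 4, 9 = 2·4 + 1; back-substituting gives 1 = 24·22 − 17·31, so 22⁻¹ ≡ 24 (mod 31).
Since σ is injective, we compute σ⁻¹(16): solve 22x + 9 ≡ 16 (mod 31), i.e. 22x ≡ 7 (mod 31).
Multiplying by 22⁻¹ = 24 gives x ≡ 24·7 = 168 = 5·31 + 13 ≡ 13 (mod 31).
Check: σ(13) = 22·13 + 9 = 295 = 9·31 + 16 ≡ 16 (mod 31).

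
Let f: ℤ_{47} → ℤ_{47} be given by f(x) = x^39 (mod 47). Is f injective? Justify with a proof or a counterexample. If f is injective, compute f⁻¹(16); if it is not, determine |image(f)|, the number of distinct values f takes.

Since 47 is prime, the nonzero elements of ℤ_{47} form a cyclic group of order 46.
As gcd(39, 46) = 1, raising to the 39th power is a bijection on this group: if a^39 ≡ b^39 then (ab^{−1})^39 = 1, and the only element of order dividing gcd(39, 46) = 1 is 1, so a = b.
With f(0) = 0 this makes f injective on all of ℤ_{47}, hence bijective (finite equal-size domain and codomain). In particular f is injective.
Since f is injective, we find the preimage of 16. The inverse of x ↦ x^39 on (ℤ_{47})^× is x ↦ x^13, because 39·13 = 507 = 11·46 + 1 ≡ 1 (mod 46) and x^{46} = 1 for x ≠ 0 (Fermat). So f⁻¹(16) = 16^13 mod 47.
Repeated squaring mod 47: 16^1 ≡ 16, 16^2 ≡ 16² = 256 ≡ 21, 16^4 ≡ 21² = 441 ≡ 18, 16^8 ≡ 18² = 324 ≡ 42. Since 13 = 8 + 4 + 1, 16^13 ≡ 42·18·16: 42·18 = 756 ≡ 4, then 4·16 = 64 ≡ 17. So 16^13 ≡ 17 (mod 47).
Hence f⁻¹(16) = 17.

17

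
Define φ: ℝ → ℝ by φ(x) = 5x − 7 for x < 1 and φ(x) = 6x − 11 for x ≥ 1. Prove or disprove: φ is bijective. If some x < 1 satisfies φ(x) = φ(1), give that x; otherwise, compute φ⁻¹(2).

Both pieces are strictly increasing (slopes 5 and 6), so each is injective on its own interval.
The left piece maps (−∞, 1) onto (−∞, −2); the right piece maps [1, ∞) onto [−5, ∞).
These images overlap. In particular φ(1) = −5 (right piece), and solving 5x − 7 = −5 on the left piece gives x = 2/5 < 1.
So φ(2/5) = φ(1) with 2/5 ≠ 1, and φ is not injective, hence not bijective. This x = 2/5 is the requested value below 1.

2/5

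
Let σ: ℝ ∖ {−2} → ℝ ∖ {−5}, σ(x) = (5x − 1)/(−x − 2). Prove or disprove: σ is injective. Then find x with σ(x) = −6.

Suppose σ(s) = σ(t). Cross-multiplying: (5s − 1)(−t − 2) = (5t − 1)(−s − 2).
Expanding both sides and cancelling the symmetric terms leaves −11·(s − t) = 0. Since −11 ≠ 0, s = t. Therefore σ is injective.
Solving σ(x) = −6: cross-multiplying gives 5x − 1 = −6(−x − 2), which rearranges to −1x = 13, so x = −13.

-13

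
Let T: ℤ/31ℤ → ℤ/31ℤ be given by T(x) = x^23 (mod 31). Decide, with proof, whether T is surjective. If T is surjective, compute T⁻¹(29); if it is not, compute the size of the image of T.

27

Since 31 is prime, the nonzero elements of ℤ/31ℤ form a cyclic group of order 30.
As gcd(23, 30) = 1, raising to the 23rd power is a bijection on this group: if u^23 ≡ v^23 then (uv^{−1})^23 = 1, and the only element of order dividing gcd(23, 30) = 1 is 1, so u = v.
With T(0) = 0 this makes T injective on all of ℤ/31ℤ, hence bijective (finite equal-size domain and codomain). In particular T is surjective.
Since T is surjective, we find the preimage of 29. The inverse of x ↦ x^23 on (ℤ/31ℤ)^× is x ↦ x^17, because 23·17 = 391 = 13·30 + 1 ≡ 1 (mod 30) and x^{30} = 1 for x ≠ 0 (Fermat). So T⁻¹(29) = 29^17 mod 31.
Repeated squaring mod 31: 29^1 ≡ 29, 29^2 ≡ 29² = 841 ≡ 4, 29^4 ≡ 4² = 16, 29^8 ≡ 16² = 256 ≡ 8, 29^16 ≡ 8² = 64 ≡ 2. Since 17 = 16 + 1, 29^17 ≡ 2·29: 2·29 = 58 ≡ 27. So 29^17 ≡ 27 (mod 31).
Hence T⁻¹(29) = 27.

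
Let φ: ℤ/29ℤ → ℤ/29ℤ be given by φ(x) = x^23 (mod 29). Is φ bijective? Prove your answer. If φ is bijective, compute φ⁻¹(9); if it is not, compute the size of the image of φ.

Since 29 is prime, the nonzero elements of ℤ/29ℤ form a cyclic group of order 28.
As gcd(23, 28) = 1, raising to the 23rd power is a bijection on this group: if x_1^23 ≡ x_2^23 then (x_1x_2^{−1})^23 = 1, and the only element of order dividing gcd(23, 28) = 1 is 1, so x_1 = x_2.
With φ(0) = 0 this makes φ injective on all of ℤ/29ℤ, hence bijective (finite equal-size domain and codomain). In particular φ is bijective.
Since φ is bijective, we find the preimage of 9. The inverse of x ↦ x^23 on (ℤ/29ℤ)^× is x ↦ x^11, because 23·11 = 253 = 9·28 + 1 ≡ 1 (mod 28) and x^{28} = 1 for x ≠ 0 (Fermat). So φ⁻¹(9) = 9^11 mod 29.
Repeated squaring mod 29: 9^1 ≡ 9, 9^2 ≡ 9² = 81 ≡ 23, 9^4 ≡ 23² = 529 ≡ 7, 9^8 ≡ 7² = 49 ≡ 20. Since 11 = 8 + 2 + 1, 9^11 ≡ 20·23·9: 20·23 = 460 ≡ 25, then 25·9 = 225 ≡ 22. So 9^11 ≡ 22 (mod 29).
Hence φ⁻¹(9) = 22.

22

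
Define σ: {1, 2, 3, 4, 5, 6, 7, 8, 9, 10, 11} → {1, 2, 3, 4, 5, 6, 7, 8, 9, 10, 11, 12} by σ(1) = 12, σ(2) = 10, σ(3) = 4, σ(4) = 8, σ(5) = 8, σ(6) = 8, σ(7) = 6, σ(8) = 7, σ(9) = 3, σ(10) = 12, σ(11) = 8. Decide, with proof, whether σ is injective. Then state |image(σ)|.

7

σ(4) = 8 = σ(5) with 4 ≠ 5, so σ is not injective.
The image of σ is {3, 4, 6, 7, 8, 10, 12}, which has 7 elements.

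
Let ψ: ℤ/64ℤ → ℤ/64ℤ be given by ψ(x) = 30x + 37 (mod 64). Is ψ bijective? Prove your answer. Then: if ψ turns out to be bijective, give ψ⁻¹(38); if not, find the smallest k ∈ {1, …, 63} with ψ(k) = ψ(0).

32

By definition, ψ is injective if ψ(a) = ψ(b) implies a = b.
We have gcd(30, 64) = 2 > 1. Taking a = 0 and b = 32: ψ(0) = 37 and ψ(32) = 30·32 + 37 = 997 ≡ 37 (mod 64).
So ψ(0) = ψ(32) while 0 ≠ 32, therefore ψ is not injective, hence not bijective.
Since ψ is not bijective, we find the least positive k with ψ(k) = ψ(0): this means 30k ≡ 0 (mod 64), i.e. 64 ∣ 30k. Since gcd(30, 64) = 2, dividing through by 2 this holds exactly when 32 ∣ 15k, and as gcd(15, 32) = 1, exactly when 32 ∣ k.
The smallest positive such k is 32.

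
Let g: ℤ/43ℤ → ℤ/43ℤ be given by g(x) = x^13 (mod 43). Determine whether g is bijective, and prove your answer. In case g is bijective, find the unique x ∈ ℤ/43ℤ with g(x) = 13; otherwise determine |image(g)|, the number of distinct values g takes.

Since 43 is prime, the nonzero elements of ℤ/43ℤ form a cyclic group of order 42.
As gcd(13, 42) = 1, raising to the 13th power is a bijection on this group: if s^13 ≡ t^13 then (st^{−1})^13 = 1, and the only element of order dividing gcd(13, 42) = 1 is 1, so s = t.
With g(0) = 0 this makes g injective on all of ℤ/43ℤ, hence bijective (finite equal-size domain and codomain). In particular g is bijective.
Since g is bijective, we find the preimage of 13. The inverse of x ↦ x^13 on (ℤ/43ℤ)^× is x ↦ x^13, because 13·13 = 169 = 4·42 + 1 ≡ 1 (mod 42) and x^{42} = 1 for x ≠ 0 (Fermat). So g⁻¹(13) = 13^13 mod 43.
Repeated squaring mod 43: 13^1 ≡ 13, 13^2 ≡ 13² = 169 ≡ 40, 13^4 ≡ 40² = 1600 ≡ 9, 13^8 ≡ 9² = 81 ≡ 38. Since 13 = 8 + 4 + 1, 13^13 ≡ 38·9·13: 38·9 = 342 ≡ 41, then 41·13 = 533 ≡ 17. So 13^13 ≡ 17 (mod 43).
Hence g⁻¹(13) = 17.

17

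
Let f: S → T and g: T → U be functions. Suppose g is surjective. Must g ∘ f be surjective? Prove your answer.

No. Take S = {0}, T = U = {0, 1, 2, 3, 4}, f(0) = 0, and g = identity (surjective).
Then (g ∘ f)(0) = 0, and 4 ∈ U has no preimage under g ∘ f, so g ∘ f is not surjective.

not surjective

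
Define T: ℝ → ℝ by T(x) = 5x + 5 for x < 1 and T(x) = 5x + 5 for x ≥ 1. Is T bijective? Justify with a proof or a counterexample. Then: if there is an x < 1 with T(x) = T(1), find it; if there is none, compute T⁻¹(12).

Both pieces are strictly increasing (slopes 5 and 5), so each is injective on its own interval.
The left piece maps (−∞, 1) onto (−∞, 10); the right piece maps [1, ∞) onto [10, ∞).
Since 10 = 10, the images partition ℝ: T is injective and surjective, hence bijective.
Because the two images are disjoint, no x < 1 has T(x) = T(1), so we compute T⁻¹(12): 12 lies in [10, ∞), so solve 5x + 5 = 12: x = (12 − 5)/5 = 7/5.

7/5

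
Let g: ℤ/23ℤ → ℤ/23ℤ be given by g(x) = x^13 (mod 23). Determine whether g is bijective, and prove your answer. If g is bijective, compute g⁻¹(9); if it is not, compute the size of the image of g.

3

Since 23 is prime, the nonzero elements of ℤ/23ℤ form a cyclic group of order 22.
As gcd(13, 22) = 1, raising to the 13th power is a bijection on this group: if x_1^13 ≡ x_2^13 then (x_1x_2^{−1})^13 = 1, and the only element of order dividing gcd(13, 22) = 1 is 1, so x_1 = x_2.
With g(0) = 0 this makes g injective on all of ℤ/23ℤ, hence bijective (finite equal-size domain and codomain). In particular g is bijective.
Since g is bijective, we find the preimage of 9. The inverse of x ↦ x^13 on (ℤ/23ℤ)^× is x ↦ x^17, because 13·17 = 221 = 10·22 + 1 ≡ 1 (mod 22) and x^{22} = 1 for x ≠ 0 (Fermat). So g⁻¹(9) = 9^17 mod 23.
Repeated squaring mod 23: 9^1 ≡ 9, 9^2 ≡ 9² = 81 ≡ 12, 9^4 ≡ 12² = 144 ≡ 6, 9^8 ≡ 6² = 36 ≡ 13, 9^16 ≡ 13² = 169 ≡ 8. Since 17 = 16 + 1, 9^17 ≡ 8·9: 8·9 = 72 ≡ 3. So 9^17 ≡ 3 (mod 23).
Hence g⁻¹(9) = 3.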